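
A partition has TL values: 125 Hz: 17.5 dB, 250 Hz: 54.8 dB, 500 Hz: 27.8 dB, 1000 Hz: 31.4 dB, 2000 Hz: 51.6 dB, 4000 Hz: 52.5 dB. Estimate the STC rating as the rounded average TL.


Given TL values at each frequency:
  125 Hz: 17.5 dB
  250 Hz: 54.8 dB
  500 Hz: 27.8 dB
  1000 Hz: 31.4 dB
  2000 Hz: 51.6 dB
  4000 Hz: 52.5 dB
Formula: STC ~ round(average of TL values)
Sum = 17.5 + 54.8 + 27.8 + 31.4 + 51.6 + 52.5 = 235.6
Average = 235.6 / 6 = 39.27
Rounded: 39

39


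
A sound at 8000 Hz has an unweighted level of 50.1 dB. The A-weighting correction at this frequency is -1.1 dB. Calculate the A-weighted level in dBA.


Given values:
  SPL = 50.1 dB
  A-weighting at 8000 Hz = -1.1 dB
Formula: L_A = SPL + A_weight
L_A = 50.1 + (-1.1)
L_A = 49.0

49.0 dBA


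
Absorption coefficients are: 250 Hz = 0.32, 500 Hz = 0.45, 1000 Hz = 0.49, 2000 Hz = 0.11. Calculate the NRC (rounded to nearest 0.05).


Given values:
  a_250 = 0.32, a_500 = 0.45
  a_1000 = 0.49, a_2000 = 0.11
Formula: NRC = (a250 + a500 + a1000 + a2000) / 4
Sum = 0.32 + 0.45 + 0.49 + 0.11 = 1.37
NRC = 1.37 / 4 = 0.3425
Rounded to nearest 0.05: 0.35

0.35


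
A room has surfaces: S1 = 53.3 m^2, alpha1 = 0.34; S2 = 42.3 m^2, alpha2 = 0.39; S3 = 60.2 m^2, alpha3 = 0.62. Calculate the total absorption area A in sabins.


Given surfaces:
  Surface 1: 53.3 * 0.34 = 18.122
  Surface 2: 42.3 * 0.39 = 16.497
  Surface 3: 60.2 * 0.62 = 37.324
Formula: A = sum(Si * alpha_i)
A = 18.122 + 16.497 + 37.324
A = 71.94

71.94 sabins


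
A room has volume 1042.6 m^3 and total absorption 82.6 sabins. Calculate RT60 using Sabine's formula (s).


Given values:
  V = 1042.6 m^3
  A = 82.6 sabins
Formula: RT60 = 0.161 * V / A
Numerator: 0.161 * 1042.6 = 167.8586
RT60 = 167.8586 / 82.6 = 2.032

2.032 s


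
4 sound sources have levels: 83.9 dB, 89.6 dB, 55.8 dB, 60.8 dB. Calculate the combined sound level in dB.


Formula: L_total = 10 * log10( sum(10^(Li/10)) )
  Source 1: 10^(83.9/10) = 245470891.5685
  Source 2: 10^(89.6/10) = 912010839.3559
  Source 3: 10^(55.8/10) = 380189.3963
  Source 4: 10^(60.8/10) = 1202264.4346
Sum of linear values = 1159064184.7553
L_total = 10 * log10(1159064184.7553) = 90.64

90.64 dB


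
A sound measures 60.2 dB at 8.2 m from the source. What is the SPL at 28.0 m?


Given values:
  SPL1 = 60.2 dB, r1 = 8.2 m, r2 = 28.0 m
Formula: SPL2 = SPL1 - 20 * log10(r2 / r1)
Compute ratio: r2 / r1 = 28.0 / 8.2 = 3.4146
Compute log10: log10(3.4146) = 0.53334
Compute drop: 20 * 0.53334 = 10.6668
SPL2 = 60.2 - 10.6668 = 49.53

49.53 dB


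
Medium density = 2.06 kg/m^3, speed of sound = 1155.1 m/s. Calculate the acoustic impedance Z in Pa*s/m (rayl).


Given values:
  rho = 2.06 kg/m^3
  c = 1155.1 m/s
Formula: Z = rho * c
Z = 2.06 * 1155.1
Z = 2379.51

2379.51 rayl


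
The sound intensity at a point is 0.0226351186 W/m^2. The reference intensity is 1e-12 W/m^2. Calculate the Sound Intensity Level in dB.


Given values:
  I = 0.0226351186 W/m^2
  I_ref = 1e-12 W/m^2
Formula: SIL = 10 * log10(I / I_ref)
Compute ratio: I / I_ref = 22635118600
Compute log10: log10(22635118600) = 10.354783
Multiply: SIL = 10 * 10.354783 = 103.55

103.55 dB


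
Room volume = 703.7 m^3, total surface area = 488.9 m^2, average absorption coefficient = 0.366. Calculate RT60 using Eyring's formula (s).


Given values:
  V = 703.7 m^3, S = 488.9 m^2, alpha = 0.366
Formula: RT60 = 0.161 * V / (-S * ln(1 - alpha))
Compute ln(1 - 0.366) = ln(0.634) = -0.455706
Denominator: -488.9 * -0.455706 = 222.7947
Numerator: 0.161 * 703.7 = 113.2957
RT60 = 113.2957 / 222.7947 = 0.509

0.509 s


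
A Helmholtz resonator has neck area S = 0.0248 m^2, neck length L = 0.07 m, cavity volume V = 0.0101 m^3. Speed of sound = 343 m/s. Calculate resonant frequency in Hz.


Given values:
  S = 0.0248 m^2, L = 0.07 m, V = 0.0101 m^3, c = 343 m/s
Formula: f = (c / (2*pi)) * sqrt(S / (V * L))
Compute V * L = 0.0101 * 0.07 = 0.000707
Compute S / (V * L) = 0.0248 / 0.000707 = 35.0778
Compute sqrt(35.0778) = 5.922651
Compute c / (2*pi) = 343 / 6.283185 = 54.590148
f = 54.590148 * 5.922651 = 323.32

323.32 Hz


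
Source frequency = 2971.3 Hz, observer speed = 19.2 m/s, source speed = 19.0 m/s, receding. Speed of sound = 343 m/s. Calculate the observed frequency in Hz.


Given values:
  f_s = 2971.3 Hz, v_o = 19.2 m/s, v_s = 19.0 m/s
  Direction: receding
Formula: f_o = f_s * (c - v_o) / (c + v_s)
Numerator: c - v_o = 343 - 19.2 = 323.8
Denominator: c + v_s = 343 + 19.0 = 362.0
f_o = 2971.3 * 323.8 / 362.0 = 2657.75

2657.75 Hz


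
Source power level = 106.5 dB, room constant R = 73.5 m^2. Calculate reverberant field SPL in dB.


Given values:
  Lw = 106.5 dB, R = 73.5 m^2
Formula: SPL = Lw + 10 * log10(4 / R)
Compute 4 / R = 4 / 73.5 = 0.054422
Compute 10 * log10(0.054422) = -12.6423
SPL = 106.5 + (-12.6423) = 93.86

93.86 dB


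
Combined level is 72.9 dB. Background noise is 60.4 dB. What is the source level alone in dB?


Given values:
  L_total = 72.9 dB, L_bg = 60.4 dB
Formula: L_source = 10 * log10(10^(L_total/10) - 10^(L_bg/10))
Convert to linear:
  10^(72.9/10) = 19498445.9976
  10^(60.4/10) = 1096478.1961
Difference: 19498445.9976 - 1096478.1961 = 18401967.8015
L_source = 10 * log10(18401967.8015) = 72.65

72.65 dB


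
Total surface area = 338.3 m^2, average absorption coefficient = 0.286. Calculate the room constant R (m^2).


Given values:
  S = 338.3 m^2, alpha = 0.286
Formula: R = S * alpha / (1 - alpha)
Numerator: 338.3 * 0.286 = 96.7538
Denominator: 1 - 0.286 = 0.714
R = 96.7538 / 0.714 = 135.51

135.51 m^2


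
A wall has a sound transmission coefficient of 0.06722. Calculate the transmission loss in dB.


Given values:
  tau = 0.06722
Formula: TL = 10 * log10(1 / tau)
Compute 1 / tau = 1 / 0.06722 = 14.8765
Compute log10(14.8765) = 1.172501
TL = 10 * 1.172501 = 11.73

11.73 dB


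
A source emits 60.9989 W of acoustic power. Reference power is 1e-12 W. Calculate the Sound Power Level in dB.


Given values:
  W = 60.9989 W
  W_ref = 1e-12 W
Formula: SWL = 10 * log10(W / W_ref)
Compute ratio: W / W_ref = 60998900000000
Compute log10: log10(60998900000000) = 13.785322
Multiply: SWL = 10 * 13.785322 = 137.85

137.85 dB


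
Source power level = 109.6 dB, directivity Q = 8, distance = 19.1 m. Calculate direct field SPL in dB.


Given values:
  Lw = 109.6 dB, Q = 8, r = 19.1 m
Formula: SPL = Lw + 10 * log10(Q / (4 * pi * r^2))
Compute 4 * pi * r^2 = 4 * pi * 19.1^2 = 4584.3377
Compute Q / denom = 8 / 4584.3377 = 0.00174507
Compute 10 * log10(0.00174507) = -27.5819
SPL = 109.6 + (-27.5819) = 82.02

82.02 dB


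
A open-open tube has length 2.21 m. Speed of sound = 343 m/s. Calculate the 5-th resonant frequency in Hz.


Given values:
  Tube type: open-open, L = 2.21 m, c = 343 m/s, n = 5
Formula: f_n = n * c / (2 * L)
Compute 2 * L = 2 * 2.21 = 4.42
f = 5 * 343 / 4.42
f = 388.01

388.01 Hz


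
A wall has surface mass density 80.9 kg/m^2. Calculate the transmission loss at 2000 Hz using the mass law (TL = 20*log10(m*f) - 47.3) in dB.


Given values:
  m = 80.9 kg/m^2, f = 2000 Hz
Formula: TL = 20 * log10(m * f) - 47.3
Compute m * f = 80.9 * 2000 = 161800.0
Compute log10(161800.0) = 5.208979
Compute 20 * 5.208979 = 104.1796
TL = 104.1796 - 47.3 = 56.88

56.88 dB


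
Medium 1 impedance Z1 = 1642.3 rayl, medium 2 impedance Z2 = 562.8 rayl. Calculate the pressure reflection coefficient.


Given values:
  Z1 = 1642.3 rayl, Z2 = 562.8 rayl
Formula: R = (Z2 - Z1) / (Z2 + Z1)
Numerator: Z2 - Z1 = 562.8 - 1642.3 = -1079.5
Denominator: Z2 + Z1 = 562.8 + 1642.3 = 2205.1
R = -1079.5 / 2205.1 = -0.4895

-0.4895


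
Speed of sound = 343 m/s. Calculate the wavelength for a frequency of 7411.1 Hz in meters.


Given values:
  c = 343 m/s, f = 7411.1 Hz
Formula: lambda = c / f
lambda = 343 / 7411.1
lambda = 0.0463

0.0463 m


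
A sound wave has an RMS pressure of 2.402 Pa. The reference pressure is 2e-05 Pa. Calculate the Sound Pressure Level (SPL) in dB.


Given values:
  p = 2.402 Pa
  p_ref = 2e-05 Pa
Formula: SPL = 20 * log10(p / p_ref)
Compute ratio: p / p_ref = 2.402 / 2e-05 = 120100
Compute log10: log10(120100) = 5.079543
Multiply: SPL = 20 * 5.079543 = 101.59

101.59 dB


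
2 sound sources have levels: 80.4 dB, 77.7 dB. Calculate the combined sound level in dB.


Formula: L_total = 10 * log10( sum(10^(Li/10)) )
  Source 1: 10^(80.4/10) = 109647819.6143
  Source 2: 10^(77.7/10) = 58884365.5356
Sum of linear values = 168532185.1499
L_total = 10 * log10(168532185.1499) = 82.27

82.27 dB


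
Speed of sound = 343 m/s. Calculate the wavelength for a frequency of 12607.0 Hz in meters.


Given values:
  c = 343 m/s, f = 12607.0 Hz
Formula: lambda = c / f
lambda = 343 / 12607.0
lambda = 0.0272

0.0272 m


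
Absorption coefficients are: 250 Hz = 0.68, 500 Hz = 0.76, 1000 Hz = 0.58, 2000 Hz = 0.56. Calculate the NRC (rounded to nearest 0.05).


Given values:
  a_250 = 0.68, a_500 = 0.76
  a_1000 = 0.58, a_2000 = 0.56
Formula: NRC = (a250 + a500 + a1000 + a2000) / 4
Sum = 0.68 + 0.76 + 0.58 + 0.56 = 2.58
NRC = 2.58 / 4 = 0.645
Rounded to nearest 0.05: 0.65

0.65


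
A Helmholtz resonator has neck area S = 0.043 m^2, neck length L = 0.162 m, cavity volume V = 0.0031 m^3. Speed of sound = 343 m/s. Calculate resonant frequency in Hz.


Given values:
  S = 0.043 m^2, L = 0.162 m, V = 0.0031 m^3, c = 343 m/s
Formula: f = (c / (2*pi)) * sqrt(S / (V * L))
Compute V * L = 0.0031 * 0.162 = 0.0005022
Compute S / (V * L) = 0.043 / 0.0005022 = 85.6233
Compute sqrt(85.6233) = 9.253286
Compute c / (2*pi) = 343 / 6.283185 = 54.590148
f = 54.590148 * 9.253286 = 505.14

505.14 Hz


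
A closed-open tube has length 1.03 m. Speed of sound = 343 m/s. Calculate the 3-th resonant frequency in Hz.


Given values:
  Tube type: closed-open, L = 1.03 m, c = 343 m/s, n = 3
Formula: f_n = (2n - 1) * c / (4 * L)
Compute 2n - 1 = 2*3 - 1 = 5
Compute 4 * L = 4 * 1.03 = 4.12
f = 5 * 343 / 4.12
f = 416.26

416.26 Hz


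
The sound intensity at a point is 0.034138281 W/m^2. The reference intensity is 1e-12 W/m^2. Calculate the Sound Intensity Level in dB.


Given values:
  I = 0.034138281 W/m^2
  I_ref = 1e-12 W/m^2
Formula: SIL = 10 * log10(I / I_ref)
Compute ratio: I / I_ref = 34138281000
Compute log10: log10(34138281000) = 10.533242
Multiply: SIL = 10 * 10.533242 = 105.33

105.33 dB


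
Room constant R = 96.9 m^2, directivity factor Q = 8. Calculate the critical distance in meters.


Given values:
  R = 96.9 m^2, Q = 8
Formula: d_c = 0.141 * sqrt(Q * R)
Compute Q * R = 8 * 96.9 = 775.2
Compute sqrt(775.2) = 27.8424
d_c = 0.141 * 27.8424 = 3.926

3.926 m


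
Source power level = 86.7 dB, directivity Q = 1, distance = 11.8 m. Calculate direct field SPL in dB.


Given values:
  Lw = 86.7 dB, Q = 1, r = 11.8 m
Formula: SPL = Lw + 10 * log10(Q / (4 * pi * r^2))
Compute 4 * pi * r^2 = 4 * pi * 11.8^2 = 1749.7414
Compute Q / denom = 1 / 1749.7414 = 0.00057151
Compute 10 * log10(0.00057151) = -32.4298
SPL = 86.7 + (-32.4298) = 54.27

54.27 dB


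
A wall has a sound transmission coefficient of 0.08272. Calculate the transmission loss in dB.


Given values:
  tau = 0.08272
Formula: TL = 10 * log10(1 / tau)
Compute 1 / tau = 1 / 0.08272 = 12.089
Compute log10(12.089) = 1.08239
TL = 10 * 1.08239 = 10.82

10.82 dB


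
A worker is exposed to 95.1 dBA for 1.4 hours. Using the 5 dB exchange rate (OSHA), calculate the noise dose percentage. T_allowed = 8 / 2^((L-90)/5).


Given values:
  L = 95.1 dBA, T = 1.4 hours
Formula: T_allowed = 8 / 2^((L - 90) / 5)
Compute exponent: (95.1 - 90) / 5 = 1.02
Compute 2^(1.02) = 2.027919
T_allowed = 8 / 2.027919 = 3.944931 hours
Dose = (T / T_allowed) * 100
Dose = (1.4 / 3.944931) * 100 = 35.49

35.49 %


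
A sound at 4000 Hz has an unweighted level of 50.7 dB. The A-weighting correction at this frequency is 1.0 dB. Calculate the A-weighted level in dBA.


Given values:
  SPL = 50.7 dB
  A-weighting at 4000 Hz = 1.0 dB
Formula: L_A = SPL + A_weight
L_A = 50.7 + (1.0)
L_A = 51.7

51.7 dBA


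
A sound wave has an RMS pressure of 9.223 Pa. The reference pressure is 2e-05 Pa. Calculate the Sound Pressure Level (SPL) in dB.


Given values:
  p = 9.223 Pa
  p_ref = 2e-05 Pa
Formula: SPL = 20 * log10(p / p_ref)
Compute ratio: p / p_ref = 9.223 / 2e-05 = 461150
Compute log10: log10(461150) = 5.663842
Multiply: SPL = 20 * 5.663842 = 113.28

113.28 dB


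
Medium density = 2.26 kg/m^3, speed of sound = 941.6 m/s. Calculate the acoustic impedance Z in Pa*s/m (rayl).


Given values:
  rho = 2.26 kg/m^3
  c = 941.6 m/s
Formula: Z = rho * c
Z = 2.26 * 941.6
Z = 2128.02

2128.02 rayl


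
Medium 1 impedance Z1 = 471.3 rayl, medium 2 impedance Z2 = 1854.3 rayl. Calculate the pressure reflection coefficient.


Given values:
  Z1 = 471.3 rayl, Z2 = 1854.3 rayl
Formula: R = (Z2 - Z1) / (Z2 + Z1)
Numerator: Z2 - Z1 = 1854.3 - 471.3 = 1383.0
Denominator: Z2 + Z1 = 1854.3 + 471.3 = 2325.6
R = 1383.0 / 2325.6 = 0.5947

0.5947


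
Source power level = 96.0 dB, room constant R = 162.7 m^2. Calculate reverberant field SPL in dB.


Given values:
  Lw = 96.0 dB, R = 162.7 m^2
Formula: SPL = Lw + 10 * log10(4 / R)
Compute 4 / R = 4 / 162.7 = 0.024585
Compute 10 * log10(0.024585) = -16.0933
SPL = 96.0 + (-16.0933) = 79.91

79.91 dB


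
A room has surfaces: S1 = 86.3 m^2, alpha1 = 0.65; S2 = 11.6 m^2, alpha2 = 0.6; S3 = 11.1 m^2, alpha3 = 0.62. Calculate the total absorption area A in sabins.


Given surfaces:
  Surface 1: 86.3 * 0.65 = 56.095
  Surface 2: 11.6 * 0.6 = 6.96
  Surface 3: 11.1 * 0.62 = 6.882
Formula: A = sum(Si * alpha_i)
A = 56.095 + 6.96 + 6.882
A = 69.94

69.94 sabins


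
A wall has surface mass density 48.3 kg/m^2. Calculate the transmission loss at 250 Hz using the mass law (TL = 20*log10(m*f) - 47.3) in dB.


Given values:
  m = 48.3 kg/m^2, f = 250 Hz
Formula: TL = 20 * log10(m * f) - 47.3
Compute m * f = 48.3 * 250 = 12075.0
Compute log10(12075.0) = 4.081887
Compute 20 * 4.081887 = 81.6377
TL = 81.6377 - 47.3 = 34.34

34.34 dB


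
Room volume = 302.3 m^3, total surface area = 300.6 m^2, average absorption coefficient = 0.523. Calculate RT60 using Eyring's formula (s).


Given values:
  V = 302.3 m^3, S = 300.6 m^2, alpha = 0.523
Formula: RT60 = 0.161 * V / (-S * ln(1 - alpha))
Compute ln(1 - 0.523) = ln(0.477) = -0.740239
Denominator: -300.6 * -0.740239 = 222.5158
Numerator: 0.161 * 302.3 = 48.6703
RT60 = 48.6703 / 222.5158 = 0.219

0.219 s


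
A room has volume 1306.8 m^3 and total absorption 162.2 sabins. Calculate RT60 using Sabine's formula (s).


Given values:
  V = 1306.8 m^3
  A = 162.2 sabins
Formula: RT60 = 0.161 * V / A
Numerator: 0.161 * 1306.8 = 210.3948
RT60 = 210.3948 / 162.2 = 1.297

1.297 s


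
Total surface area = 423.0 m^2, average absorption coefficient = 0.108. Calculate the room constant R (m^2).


Given values:
  S = 423.0 m^2, alpha = 0.108
Formula: R = S * alpha / (1 - alpha)
Numerator: 423.0 * 0.108 = 45.684
Denominator: 1 - 0.108 = 0.892
R = 45.684 / 0.892 = 51.22

51.22 m^2


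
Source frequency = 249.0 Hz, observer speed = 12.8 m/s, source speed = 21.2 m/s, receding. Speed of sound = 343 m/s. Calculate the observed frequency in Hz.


Given values:
  f_s = 249.0 Hz, v_o = 12.8 m/s, v_s = 21.2 m/s
  Direction: receding
Formula: f_o = f_s * (c - v_o) / (c + v_s)
Numerator: c - v_o = 343 - 12.8 = 330.2
Denominator: c + v_s = 343 + 21.2 = 364.2
f_o = 249.0 * 330.2 / 364.2 = 225.75

225.75 Hz


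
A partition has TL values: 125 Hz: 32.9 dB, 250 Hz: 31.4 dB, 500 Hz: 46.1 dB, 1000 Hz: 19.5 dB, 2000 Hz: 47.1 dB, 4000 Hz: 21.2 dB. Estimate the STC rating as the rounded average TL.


Given TL values at each frequency:
  125 Hz: 32.9 dB
  250 Hz: 31.4 dB
  500 Hz: 46.1 dB
  1000 Hz: 19.5 dB
  2000 Hz: 47.1 dB
  4000 Hz: 21.2 dB
Formula: STC ~ round(average of TL values)
Sum = 32.9 + 31.4 + 46.1 + 19.5 + 47.1 + 21.2 = 198.2
Average = 198.2 / 6 = 33.03
Rounded: 33

33


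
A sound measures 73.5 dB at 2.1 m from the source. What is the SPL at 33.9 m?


Given values:
  SPL1 = 73.5 dB, r1 = 2.1 m, r2 = 33.9 m
Formula: SPL2 = SPL1 - 20 * log10(r2 / r1)
Compute ratio: r2 / r1 = 33.9 / 2.1 = 16.1429
Compute log10: log10(16.1429) = 1.207982
Compute drop: 20 * 1.207982 = 24.1596
SPL2 = 73.5 - 24.1596 = 49.34

49.34 dB


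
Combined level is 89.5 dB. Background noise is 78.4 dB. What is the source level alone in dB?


Given values:
  L_total = 89.5 dB, L_bg = 78.4 dB
Formula: L_source = 10 * log10(10^(L_total/10) - 10^(L_bg/10))
Convert to linear:
  10^(89.5/10) = 891250938.1337
  10^(78.4/10) = 69183097.0919
Difference: 891250938.1337 - 69183097.0919 = 822067841.0418
L_source = 10 * log10(822067841.0418) = 89.15

89.15 dB


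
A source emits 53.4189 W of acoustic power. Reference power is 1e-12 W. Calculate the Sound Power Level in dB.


Given values:
  W = 53.4189 W
  W_ref = 1e-12 W
Formula: SWL = 10 * log10(W / W_ref)
Compute ratio: W / W_ref = 53418900000000
Compute log10: log10(53418900000000) = 13.727695
Multiply: SWL = 10 * 13.727695 = 137.28

137.28 dB


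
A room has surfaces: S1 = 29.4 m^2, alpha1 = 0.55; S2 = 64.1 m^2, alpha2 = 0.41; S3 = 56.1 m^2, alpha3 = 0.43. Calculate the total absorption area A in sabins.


Given surfaces:
  Surface 1: 29.4 * 0.55 = 16.17
  Surface 2: 64.1 * 0.41 = 26.281
  Surface 3: 56.1 * 0.43 = 24.123
Formula: A = sum(Si * alpha_i)
A = 16.17 + 26.281 + 24.123
A = 66.57

66.57 sabins


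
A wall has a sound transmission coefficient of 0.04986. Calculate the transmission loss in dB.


Given values:
  tau = 0.04986
Formula: TL = 10 * log10(1 / tau)
Compute 1 / tau = 1 / 0.04986 = 20.0562
Compute log10(20.0562) = 1.302249
TL = 10 * 1.302249 = 13.02

13.02 dB


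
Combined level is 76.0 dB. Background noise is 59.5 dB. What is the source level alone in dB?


Given values:
  L_total = 76.0 dB, L_bg = 59.5 dB
Formula: L_source = 10 * log10(10^(L_total/10) - 10^(L_bg/10))
Convert to linear:
  10^(76.0/10) = 39810717.0553
  10^(59.5/10) = 891250.9381
Difference: 39810717.0553 - 891250.9381 = 38919466.1172
L_source = 10 * log10(38919466.1172) = 75.9

75.9 dB


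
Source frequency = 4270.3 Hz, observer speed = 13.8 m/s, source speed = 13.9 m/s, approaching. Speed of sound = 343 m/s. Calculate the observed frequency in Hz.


Given values:
  f_s = 4270.3 Hz, v_o = 13.8 m/s, v_s = 13.9 m/s
  Direction: approaching
Formula: f_o = f_s * (c + v_o) / (c - v_s)
Numerator: c + v_o = 343 + 13.8 = 356.8
Denominator: c - v_s = 343 - 13.9 = 329.1
f_o = 4270.3 * 356.8 / 329.1 = 4629.73

4629.73 Hz


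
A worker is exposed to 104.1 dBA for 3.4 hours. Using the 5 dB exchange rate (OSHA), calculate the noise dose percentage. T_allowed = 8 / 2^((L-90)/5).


Given values:
  L = 104.1 dBA, T = 3.4 hours
Formula: T_allowed = 8 / 2^((L - 90) / 5)
Compute exponent: (104.1 - 90) / 5 = 2.82
Compute 2^(2.82) = 7.061624
T_allowed = 8 / 7.061624 = 1.132884 hours
Dose = (T / T_allowed) * 100
Dose = (3.4 / 1.132884) * 100 = 300.12

300.12 %


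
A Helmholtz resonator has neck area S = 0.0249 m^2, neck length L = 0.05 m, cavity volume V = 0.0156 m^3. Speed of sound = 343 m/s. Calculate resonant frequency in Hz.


Given values:
  S = 0.0249 m^2, L = 0.05 m, V = 0.0156 m^3, c = 343 m/s
Formula: f = (c / (2*pi)) * sqrt(S / (V * L))
Compute V * L = 0.0156 * 0.05 = 0.00078
Compute S / (V * L) = 0.0249 / 0.00078 = 31.9231
Compute sqrt(31.9231) = 5.650053
Compute c / (2*pi) = 343 / 6.283185 = 54.590148
f = 54.590148 * 5.650053 = 308.44

308.44 Hz


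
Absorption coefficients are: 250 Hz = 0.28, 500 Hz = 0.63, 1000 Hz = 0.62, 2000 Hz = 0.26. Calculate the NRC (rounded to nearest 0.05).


Given values:
  a_250 = 0.28, a_500 = 0.63
  a_1000 = 0.62, a_2000 = 0.26
Formula: NRC = (a250 + a500 + a1000 + a2000) / 4
Sum = 0.28 + 0.63 + 0.62 + 0.26 = 1.79
NRC = 1.79 / 4 = 0.4475
Rounded to nearest 0.05: 0.45

0.45


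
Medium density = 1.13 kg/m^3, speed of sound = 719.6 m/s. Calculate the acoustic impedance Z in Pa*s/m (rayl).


Given values:
  rho = 1.13 kg/m^3
  c = 719.6 m/s
Formula: Z = rho * c
Z = 1.13 * 719.6
Z = 813.15

813.15 rayl


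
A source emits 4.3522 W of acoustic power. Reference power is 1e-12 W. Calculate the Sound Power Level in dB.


Given values:
  W = 4.3522 W
  W_ref = 1e-12 W
Formula: SWL = 10 * log10(W / W_ref)
Compute ratio: W / W_ref = 4352200000000
Compute log10: log10(4352200000000) = 12.638709
Multiply: SWL = 10 * 12.638709 = 126.39

126.39 dB


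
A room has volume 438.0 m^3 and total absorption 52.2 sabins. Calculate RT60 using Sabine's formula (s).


Given values:
  V = 438.0 m^3
  A = 52.2 sabins
Formula: RT60 = 0.161 * V / A
Numerator: 0.161 * 438.0 = 70.518
RT60 = 70.518 / 52.2 = 1.351

1.351 s


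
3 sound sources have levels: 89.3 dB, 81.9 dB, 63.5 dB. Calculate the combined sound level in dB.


Formula: L_total = 10 * log10( sum(10^(Li/10)) )
  Source 1: 10^(89.3/10) = 851138038.2024
  Source 2: 10^(81.9/10) = 154881661.8912
  Source 3: 10^(63.5/10) = 2238721.1386
Sum of linear values = 1008258421.2322
L_total = 10 * log10(1008258421.2322) = 90.04

90.04 dB


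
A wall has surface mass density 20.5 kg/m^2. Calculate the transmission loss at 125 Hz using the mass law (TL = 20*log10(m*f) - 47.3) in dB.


Given values:
  m = 20.5 kg/m^2, f = 125 Hz
Formula: TL = 20 * log10(m * f) - 47.3
Compute m * f = 20.5 * 125 = 2562.5
Compute log10(2562.5) = 3.408664
Compute 20 * 3.408664 = 68.1733
TL = 68.1733 - 47.3 = 20.87

20.87 dB


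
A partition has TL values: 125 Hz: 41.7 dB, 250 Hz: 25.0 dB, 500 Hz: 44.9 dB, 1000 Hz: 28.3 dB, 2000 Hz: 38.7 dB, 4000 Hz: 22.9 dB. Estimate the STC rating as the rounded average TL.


Given TL values at each frequency:
  125 Hz: 41.7 dB
  250 Hz: 25.0 dB
  500 Hz: 44.9 dB
  1000 Hz: 28.3 dB
  2000 Hz: 38.7 dB
  4000 Hz: 22.9 dB
Formula: STC ~ round(average of TL values)
Sum = 41.7 + 25.0 + 44.9 + 28.3 + 38.7 + 22.9 = 201.5
Average = 201.5 / 6 = 33.58
Rounded: 34

34


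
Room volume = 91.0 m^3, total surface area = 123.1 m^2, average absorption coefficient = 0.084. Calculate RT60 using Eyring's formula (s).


Given values:
  V = 91.0 m^3, S = 123.1 m^2, alpha = 0.084
Formula: RT60 = 0.161 * V / (-S * ln(1 - alpha))
Compute ln(1 - 0.084) = ln(0.916) = -0.087739
Denominator: -123.1 * -0.087739 = 10.8007
Numerator: 0.161 * 91.0 = 14.651
RT60 = 14.651 / 10.8007 = 1.356

1.356 s


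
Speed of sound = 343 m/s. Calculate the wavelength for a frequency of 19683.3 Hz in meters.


Given values:
  c = 343 m/s, f = 19683.3 Hz
Formula: lambda = c / f
lambda = 343 / 19683.3
lambda = 0.0174

0.0174 m


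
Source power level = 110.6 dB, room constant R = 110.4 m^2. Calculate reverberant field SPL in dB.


Given values:
  Lw = 110.6 dB, R = 110.4 m^2
Formula: SPL = Lw + 10 * log10(4 / R)
Compute 4 / R = 4 / 110.4 = 0.036232
Compute 10 * log10(0.036232) = -14.4091
SPL = 110.6 + (-14.4091) = 96.19

96.19 dB


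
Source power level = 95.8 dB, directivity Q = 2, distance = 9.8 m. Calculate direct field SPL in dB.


Given values:
  Lw = 95.8 dB, Q = 2, r = 9.8 m
Formula: SPL = Lw + 10 * log10(Q / (4 * pi * r^2))
Compute 4 * pi * r^2 = 4 * pi * 9.8^2 = 1206.8742
Compute Q / denom = 2 / 1206.8742 = 0.00165717
Compute 10 * log10(0.00165717) = -27.8063
SPL = 95.8 + (-27.8063) = 67.99

67.99 dB


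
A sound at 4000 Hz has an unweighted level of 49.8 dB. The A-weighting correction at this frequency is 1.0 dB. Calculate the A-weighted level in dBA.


Given values:
  SPL = 49.8 dB
  A-weighting at 4000 Hz = 1.0 dB
Formula: L_A = SPL + A_weight
L_A = 49.8 + (1.0)
L_A = 50.8

50.8 dBA


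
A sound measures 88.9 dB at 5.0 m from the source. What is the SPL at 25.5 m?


Given values:
  SPL1 = 88.9 dB, r1 = 5.0 m, r2 = 25.5 m
Formula: SPL2 = SPL1 - 20 * log10(r2 / r1)
Compute ratio: r2 / r1 = 25.5 / 5.0 = 5.1
Compute log10: log10(5.1) = 0.70757
Compute drop: 20 * 0.70757 = 14.1514
SPL2 = 88.9 - 14.1514 = 74.75

74.75 dB


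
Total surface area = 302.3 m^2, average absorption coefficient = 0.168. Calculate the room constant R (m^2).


Given values:
  S = 302.3 m^2, alpha = 0.168
Formula: R = S * alpha / (1 - alpha)
Numerator: 302.3 * 0.168 = 50.7864
Denominator: 1 - 0.168 = 0.832
R = 50.7864 / 0.832 = 61.04

61.04 m^2


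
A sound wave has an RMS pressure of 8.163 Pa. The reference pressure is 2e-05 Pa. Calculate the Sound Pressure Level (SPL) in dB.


Given values:
  p = 8.163 Pa
  p_ref = 2e-05 Pa
Formula: SPL = 20 * log10(p / p_ref)
Compute ratio: p / p_ref = 8.163 / 2e-05 = 408150
Compute log10: log10(408150) = 5.61082
Multiply: SPL = 20 * 5.61082 = 112.22

112.22 dB


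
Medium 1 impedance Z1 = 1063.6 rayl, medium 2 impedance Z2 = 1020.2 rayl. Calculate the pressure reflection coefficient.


Given values:
  Z1 = 1063.6 rayl, Z2 = 1020.2 rayl
Formula: R = (Z2 - Z1) / (Z2 + Z1)
Numerator: Z2 - Z1 = 1020.2 - 1063.6 = -43.4
Denominator: Z2 + Z1 = 1020.2 + 1063.6 = 2083.8
R = -43.4 / 2083.8 = -0.0208

-0.0208


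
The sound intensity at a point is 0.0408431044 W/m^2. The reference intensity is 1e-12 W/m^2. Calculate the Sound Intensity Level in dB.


Given values:
  I = 0.0408431044 W/m^2
  I_ref = 1e-12 W/m^2
Formula: SIL = 10 * log10(I / I_ref)
Compute ratio: I / I_ref = 40843104400
Compute log10: log10(40843104400) = 10.611119
Multiply: SIL = 10 * 10.611119 = 106.11

106.11 dB


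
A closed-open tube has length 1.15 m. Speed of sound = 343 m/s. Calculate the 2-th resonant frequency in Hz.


Given values:
  Tube type: closed-open, L = 1.15 m, c = 343 m/s, n = 2
Formula: f_n = (2n - 1) * c / (4 * L)
Compute 2n - 1 = 2*2 - 1 = 3
Compute 4 * L = 4 * 1.15 = 4.6
f = 3 * 343 / 4.6
f = 223.7

223.7 Hz


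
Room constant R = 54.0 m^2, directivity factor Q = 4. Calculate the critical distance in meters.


Given values:
  R = 54.0 m^2, Q = 4
Formula: d_c = 0.141 * sqrt(Q * R)
Compute Q * R = 4 * 54.0 = 216.0
Compute sqrt(216.0) = 14.6969
d_c = 0.141 * 14.6969 = 2.072

2.072 m


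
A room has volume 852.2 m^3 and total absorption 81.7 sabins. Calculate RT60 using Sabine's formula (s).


Given values:
  V = 852.2 m^3
  A = 81.7 sabins
Formula: RT60 = 0.161 * V / A
Numerator: 0.161 * 852.2 = 137.2042
RT60 = 137.2042 / 81.7 = 1.679

1.679 s


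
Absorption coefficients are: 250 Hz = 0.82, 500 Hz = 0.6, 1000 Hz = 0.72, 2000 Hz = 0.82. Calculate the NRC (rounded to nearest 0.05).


Given values:
  a_250 = 0.82, a_500 = 0.6
  a_1000 = 0.72, a_2000 = 0.82
Formula: NRC = (a250 + a500 + a1000 + a2000) / 4
Sum = 0.82 + 0.6 + 0.72 + 0.82 = 2.96
NRC = 2.96 / 4 = 0.74
Rounded to nearest 0.05: 0.75

0.75


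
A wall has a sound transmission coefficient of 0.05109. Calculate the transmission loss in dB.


Given values:
  tau = 0.05109
Formula: TL = 10 * log10(1 / tau)
Compute 1 / tau = 1 / 0.05109 = 19.5733
Compute log10(19.5733) = 1.291664
TL = 10 * 1.291664 = 12.92

12.92 dB


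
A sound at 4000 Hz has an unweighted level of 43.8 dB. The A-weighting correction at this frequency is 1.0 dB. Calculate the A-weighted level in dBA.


Given values:
  SPL = 43.8 dB
  A-weighting at 4000 Hz = 1.0 dB
Formula: L_A = SPL + A_weight
L_A = 43.8 + (1.0)
L_A = 44.8

44.8 dBA


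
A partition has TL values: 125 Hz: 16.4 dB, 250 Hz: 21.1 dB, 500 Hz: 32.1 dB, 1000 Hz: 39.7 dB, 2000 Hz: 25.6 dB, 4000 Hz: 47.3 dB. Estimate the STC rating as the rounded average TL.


Given TL values at each frequency:
  125 Hz: 16.4 dB
  250 Hz: 21.1 dB
  500 Hz: 32.1 dB
  1000 Hz: 39.7 dB
  2000 Hz: 25.6 dB
  4000 Hz: 47.3 dB
Formula: STC ~ round(average of TL values)
Sum = 16.4 + 21.1 + 32.1 + 39.7 + 25.6 + 47.3 = 182.2
Average = 182.2 / 6 = 30.37
Rounded: 30

30


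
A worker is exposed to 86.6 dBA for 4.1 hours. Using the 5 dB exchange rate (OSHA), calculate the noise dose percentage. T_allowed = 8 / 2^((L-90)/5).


Given values:
  L = 86.6 dBA, T = 4.1 hours
Formula: T_allowed = 8 / 2^((L - 90) / 5)
Compute exponent: (86.6 - 90) / 5 = -0.68
Compute 2^(-0.68) = 0.624165
T_allowed = 8 / 0.624165 = 12.817124 hours
Dose = (T / T_allowed) * 100
Dose = (4.1 / 12.817124) * 100 = 31.99

31.99 %


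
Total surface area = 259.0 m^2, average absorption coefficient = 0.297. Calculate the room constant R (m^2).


Given values:
  S = 259.0 m^2, alpha = 0.297
Formula: R = S * alpha / (1 - alpha)
Numerator: 259.0 * 0.297 = 76.923
Denominator: 1 - 0.297 = 0.703
R = 76.923 / 0.703 = 109.42

109.42 m^2


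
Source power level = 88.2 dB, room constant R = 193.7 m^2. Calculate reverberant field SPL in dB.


Given values:
  Lw = 88.2 dB, R = 193.7 m^2
Formula: SPL = Lw + 10 * log10(4 / R)
Compute 4 / R = 4 / 193.7 = 0.02065
Compute 10 * log10(0.02065) = -16.8508
SPL = 88.2 + (-16.8508) = 71.35

71.35 dB


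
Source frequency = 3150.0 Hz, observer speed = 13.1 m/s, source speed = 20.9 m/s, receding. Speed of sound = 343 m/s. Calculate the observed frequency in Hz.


Given values:
  f_s = 3150.0 Hz, v_o = 13.1 m/s, v_s = 20.9 m/s
  Direction: receding
Formula: f_o = f_s * (c - v_o) / (c + v_s)
Numerator: c - v_o = 343 - 13.1 = 329.9
Denominator: c + v_s = 343 + 20.9 = 363.9
f_o = 3150.0 * 329.9 / 363.9 = 2855.69

2855.69 Hz


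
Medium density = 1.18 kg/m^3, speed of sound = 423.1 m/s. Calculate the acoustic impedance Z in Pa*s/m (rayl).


Given values:
  rho = 1.18 kg/m^3
  c = 423.1 m/s
Formula: Z = rho * c
Z = 1.18 * 423.1
Z = 499.26

499.26 rayl


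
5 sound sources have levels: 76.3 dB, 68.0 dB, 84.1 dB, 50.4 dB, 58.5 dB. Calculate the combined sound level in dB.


Formula: L_total = 10 * log10( sum(10^(Li/10)) )
  Source 1: 10^(76.3/10) = 42657951.8802
  Source 2: 10^(68.0/10) = 6309573.4448
  Source 3: 10^(84.1/10) = 257039578.2769
  Source 4: 10^(50.4/10) = 109647.8196
  Source 5: 10^(58.5/10) = 707945.7844
Sum of linear values = 306824697.2059
L_total = 10 * log10(306824697.2059) = 84.87

84.87 dB


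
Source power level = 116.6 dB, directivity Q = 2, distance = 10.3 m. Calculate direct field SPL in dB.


Given values:
  Lw = 116.6 dB, Q = 2, r = 10.3 m
Formula: SPL = Lw + 10 * log10(Q / (4 * pi * r^2))
Compute 4 * pi * r^2 = 4 * pi * 10.3^2 = 1333.1663
Compute Q / denom = 2 / 1333.1663 = 0.00150019
Compute 10 * log10(0.00150019) = -28.2385
SPL = 116.6 + (-28.2385) = 88.36

88.36 dB


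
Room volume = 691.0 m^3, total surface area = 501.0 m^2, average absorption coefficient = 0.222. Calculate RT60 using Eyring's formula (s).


Given values:
  V = 691.0 m^3, S = 501.0 m^2, alpha = 0.222
Formula: RT60 = 0.161 * V / (-S * ln(1 - alpha))
Compute ln(1 - 0.222) = ln(0.778) = -0.251029
Denominator: -501.0 * -0.251029 = 125.7655
Numerator: 0.161 * 691.0 = 111.251
RT60 = 111.251 / 125.7655 = 0.885

0.885 s


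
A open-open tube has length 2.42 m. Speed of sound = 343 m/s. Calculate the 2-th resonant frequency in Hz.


Given values:
  Tube type: open-open, L = 2.42 m, c = 343 m/s, n = 2
Formula: f_n = n * c / (2 * L)
Compute 2 * L = 2 * 2.42 = 4.84
f = 2 * 343 / 4.84
f = 141.74

141.74 Hz


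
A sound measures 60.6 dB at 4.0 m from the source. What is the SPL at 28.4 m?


Given values:
  SPL1 = 60.6 dB, r1 = 4.0 m, r2 = 28.4 m
Formula: SPL2 = SPL1 - 20 * log10(r2 / r1)
Compute ratio: r2 / r1 = 28.4 / 4.0 = 7.1
Compute log10: log10(7.1) = 0.851258
Compute drop: 20 * 0.851258 = 17.0252
SPL2 = 60.6 - 17.0252 = 43.57

43.57 dB


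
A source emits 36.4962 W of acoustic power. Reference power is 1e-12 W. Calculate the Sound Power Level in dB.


Given values:
  W = 36.4962 W
  W_ref = 1e-12 W
Formula: SWL = 10 * log10(W / W_ref)
Compute ratio: W / W_ref = 36496200000000
Compute log10: log10(36496200000000) = 13.562248
Multiply: SWL = 10 * 13.562248 = 135.62

135.62 dB


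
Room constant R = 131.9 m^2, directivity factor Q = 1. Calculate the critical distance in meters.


Given values:
  R = 131.9 m^2, Q = 1
Formula: d_c = 0.141 * sqrt(Q * R)
Compute Q * R = 1 * 131.9 = 131.9
Compute sqrt(131.9) = 11.4848
d_c = 0.141 * 11.4848 = 1.619

1.619 m


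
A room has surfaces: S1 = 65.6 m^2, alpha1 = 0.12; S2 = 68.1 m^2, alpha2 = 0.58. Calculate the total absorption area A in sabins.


Given surfaces:
  Surface 1: 65.6 * 0.12 = 7.872
  Surface 2: 68.1 * 0.58 = 39.498
Formula: A = sum(Si * alpha_i)
A = 7.872 + 39.498
A = 47.37

47.37 sabins


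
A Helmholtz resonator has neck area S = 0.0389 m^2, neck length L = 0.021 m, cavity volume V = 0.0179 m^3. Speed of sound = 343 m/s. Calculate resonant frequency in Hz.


Given values:
  S = 0.0389 m^2, L = 0.021 m, V = 0.0179 m^3, c = 343 m/s
Formula: f = (c / (2*pi)) * sqrt(S / (V * L))
Compute V * L = 0.0179 * 0.021 = 0.0003759
Compute S / (V * L) = 0.0389 / 0.0003759 = 103.485
Compute sqrt(103.485) = 10.172758
Compute c / (2*pi) = 343 / 6.283185 = 54.590148
f = 54.590148 * 10.172758 = 555.33

555.33 Hz


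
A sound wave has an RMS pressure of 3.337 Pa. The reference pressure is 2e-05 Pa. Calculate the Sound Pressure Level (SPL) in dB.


Given values:
  p = 3.337 Pa
  p_ref = 2e-05 Pa
Formula: SPL = 20 * log10(p / p_ref)
Compute ratio: p / p_ref = 3.337 / 2e-05 = 166850
Compute log10: log10(166850) = 5.222326
Multiply: SPL = 20 * 5.222326 = 104.45

104.45 dB


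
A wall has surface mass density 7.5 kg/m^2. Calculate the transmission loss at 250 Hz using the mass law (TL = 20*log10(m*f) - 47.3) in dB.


Given values:
  m = 7.5 kg/m^2, f = 250 Hz
Formula: TL = 20 * log10(m * f) - 47.3
Compute m * f = 7.5 * 250 = 1875.0
Compute log10(1875.0) = 3.273001
Compute 20 * 3.273001 = 65.46
TL = 65.46 - 47.3 = 18.16

18.16 dB


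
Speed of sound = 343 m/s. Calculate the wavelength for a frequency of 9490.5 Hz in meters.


Given values:
  c = 343 m/s, f = 9490.5 Hz
Formula: lambda = c / f
lambda = 343 / 9490.5
lambda = 0.0361

0.0361 m


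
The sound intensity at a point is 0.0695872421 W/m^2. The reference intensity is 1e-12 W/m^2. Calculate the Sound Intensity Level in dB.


Given values:
  I = 0.0695872421 W/m^2
  I_ref = 1e-12 W/m^2
Formula: SIL = 10 * log10(I / I_ref)
Compute ratio: I / I_ref = 69587242100
Compute log10: log10(69587242100) = 10.84253
Multiply: SIL = 10 * 10.84253 = 108.43

108.43 dB


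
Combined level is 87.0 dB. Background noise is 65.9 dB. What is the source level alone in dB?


Given values:
  L_total = 87.0 dB, L_bg = 65.9 dB
Formula: L_source = 10 * log10(10^(L_total/10) - 10^(L_bg/10))
Convert to linear:
  10^(87.0/10) = 501187233.6273
  10^(65.9/10) = 3890451.4499
Difference: 501187233.6273 - 3890451.4499 = 497296782.1774
L_source = 10 * log10(497296782.1774) = 86.97

86.97 dB


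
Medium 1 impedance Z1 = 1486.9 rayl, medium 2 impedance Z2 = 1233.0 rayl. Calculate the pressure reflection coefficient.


Given values:
  Z1 = 1486.9 rayl, Z2 = 1233.0 rayl
Formula: R = (Z2 - Z1) / (Z2 + Z1)
Numerator: Z2 - Z1 = 1233.0 - 1486.9 = -253.9
Denominator: Z2 + Z1 = 1233.0 + 1486.9 = 2719.9
R = -253.9 / 2719.9 = -0.0933

-0.0933


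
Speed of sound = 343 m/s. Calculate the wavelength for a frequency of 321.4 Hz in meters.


Given values:
  c = 343 m/s, f = 321.4 Hz
Formula: lambda = c / f
lambda = 343 / 321.4
lambda = 1.0672

1.0672 m


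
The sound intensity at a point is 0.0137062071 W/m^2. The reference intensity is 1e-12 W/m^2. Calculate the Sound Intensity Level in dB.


Given values:
  I = 0.0137062071 W/m^2
  I_ref = 1e-12 W/m^2
Formula: SIL = 10 * log10(I / I_ref)
Compute ratio: I / I_ref = 13706207100
Compute log10: log10(13706207100) = 10.136917
Multiply: SIL = 10 * 10.136917 = 101.37

101.37 dB


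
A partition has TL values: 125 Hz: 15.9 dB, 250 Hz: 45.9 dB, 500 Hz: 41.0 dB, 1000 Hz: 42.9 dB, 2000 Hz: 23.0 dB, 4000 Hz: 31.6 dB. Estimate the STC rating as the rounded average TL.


Given TL values at each frequency:
  125 Hz: 15.9 dB
  250 Hz: 45.9 dB
  500 Hz: 41.0 dB
  1000 Hz: 42.9 dB
  2000 Hz: 23.0 dB
  4000 Hz: 31.6 dB
Formula: STC ~ round(average of TL values)
Sum = 15.9 + 45.9 + 41.0 + 42.9 + 23.0 + 31.6 = 200.3
Average = 200.3 / 6 = 33.38
Rounded: 33

33


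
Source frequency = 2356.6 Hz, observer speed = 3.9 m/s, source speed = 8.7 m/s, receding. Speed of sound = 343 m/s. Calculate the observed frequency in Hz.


Given values:
  f_s = 2356.6 Hz, v_o = 3.9 m/s, v_s = 8.7 m/s
  Direction: receding
Formula: f_o = f_s * (c - v_o) / (c + v_s)
Numerator: c - v_o = 343 - 3.9 = 339.1
Denominator: c + v_s = 343 + 8.7 = 351.7
f_o = 2356.6 * 339.1 / 351.7 = 2272.17

2272.17 Hz


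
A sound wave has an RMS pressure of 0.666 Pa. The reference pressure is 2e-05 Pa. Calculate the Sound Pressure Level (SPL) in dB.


Given values:
  p = 0.666 Pa
  p_ref = 2e-05 Pa
Formula: SPL = 20 * log10(p / p_ref)
Compute ratio: p / p_ref = 0.666 / 2e-05 = 33300
Compute log10: log10(33300) = 4.522444
Multiply: SPL = 20 * 4.522444 = 90.45

90.45 dB


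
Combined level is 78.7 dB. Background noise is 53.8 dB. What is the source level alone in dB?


Given values:
  L_total = 78.7 dB, L_bg = 53.8 dB
Formula: L_source = 10 * log10(10^(L_total/10) - 10^(L_bg/10))
Convert to linear:
  10^(78.7/10) = 74131024.1301
  10^(53.8/10) = 239883.2919
Difference: 74131024.1301 - 239883.2919 = 73891140.8382
L_source = 10 * log10(73891140.8382) = 78.69

78.69 dB


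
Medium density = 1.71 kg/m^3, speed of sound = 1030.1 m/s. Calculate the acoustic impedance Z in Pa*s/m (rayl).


Given values:
  rho = 1.71 kg/m^3
  c = 1030.1 m/s
Formula: Z = rho * c
Z = 1.71 * 1030.1
Z = 1761.47

1761.47 rayl


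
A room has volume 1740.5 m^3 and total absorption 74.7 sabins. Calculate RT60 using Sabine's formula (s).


Given values:
  V = 1740.5 m^3
  A = 74.7 sabins
Formula: RT60 = 0.161 * V / A
Numerator: 0.161 * 1740.5 = 280.2205
RT60 = 280.2205 / 74.7 = 3.751

3.751 s


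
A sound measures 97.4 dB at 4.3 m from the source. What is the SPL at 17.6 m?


Given values:
  SPL1 = 97.4 dB, r1 = 4.3 m, r2 = 17.6 m
Formula: SPL2 = SPL1 - 20 * log10(r2 / r1)
Compute ratio: r2 / r1 = 17.6 / 4.3 = 4.093
Compute log10: log10(4.093) = 0.612042
Compute drop: 20 * 0.612042 = 12.2408
SPL2 = 97.4 - 12.2408 = 85.16

85.16 dB


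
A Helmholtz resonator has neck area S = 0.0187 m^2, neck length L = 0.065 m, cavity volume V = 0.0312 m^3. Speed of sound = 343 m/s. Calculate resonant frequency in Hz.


Given values:
  S = 0.0187 m^2, L = 0.065 m, V = 0.0312 m^3, c = 343 m/s
Formula: f = (c / (2*pi)) * sqrt(S / (V * L))
Compute V * L = 0.0312 * 0.065 = 0.002028
Compute S / (V * L) = 0.0187 / 0.002028 = 9.2209
Compute sqrt(9.2209) = 3.036593
Compute c / (2*pi) = 343 / 6.283185 = 54.590148
f = 54.590148 * 3.036593 = 165.77

165.77 Hz


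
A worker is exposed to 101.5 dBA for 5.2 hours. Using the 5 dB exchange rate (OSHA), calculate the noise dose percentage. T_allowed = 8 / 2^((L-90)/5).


Given values:
  L = 101.5 dBA, T = 5.2 hours
Formula: T_allowed = 8 / 2^((L - 90) / 5)
Compute exponent: (101.5 - 90) / 5 = 2.3
Compute 2^(2.3) = 4.924578
T_allowed = 8 / 4.924578 = 1.624505 hours
Dose = (T / T_allowed) * 100
Dose = (5.2 / 1.624505) * 100 = 320.1

320.1 %


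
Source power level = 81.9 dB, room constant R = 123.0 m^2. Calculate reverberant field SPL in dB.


Given values:
  Lw = 81.9 dB, R = 123.0 m^2
Formula: SPL = Lw + 10 * log10(4 / R)
Compute 4 / R = 4 / 123.0 = 0.03252
Compute 10 * log10(0.03252) = -14.8785
SPL = 81.9 + (-14.8785) = 67.02

67.02 dB


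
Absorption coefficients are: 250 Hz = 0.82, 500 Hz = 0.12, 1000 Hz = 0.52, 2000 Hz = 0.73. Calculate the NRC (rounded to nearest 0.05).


Given values:
  a_250 = 0.82, a_500 = 0.12
  a_1000 = 0.52, a_2000 = 0.73
Formula: NRC = (a250 + a500 + a1000 + a2000) / 4
Sum = 0.82 + 0.12 + 0.52 + 0.73 = 2.19
NRC = 2.19 / 4 = 0.5475
Rounded to nearest 0.05: 0.55

0.55


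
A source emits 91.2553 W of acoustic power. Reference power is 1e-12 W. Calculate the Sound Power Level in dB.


Given values:
  W = 91.2553 W
  W_ref = 1e-12 W
Formula: SWL = 10 * log10(W / W_ref)
Compute ratio: W / W_ref = 91255300000000
Compute log10: log10(91255300000000) = 13.960258
Multiply: SWL = 10 * 13.960258 = 139.6

139.6 dB
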